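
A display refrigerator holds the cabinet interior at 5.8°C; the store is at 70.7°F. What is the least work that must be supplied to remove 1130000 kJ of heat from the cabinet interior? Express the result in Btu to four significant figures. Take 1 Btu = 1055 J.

60280 Btu

In absolute terms T_C = 278.95 K and T_H = 294.65 K, so ΔT = 15.70 K.
The reversible limit is COP_R = T_C/ΔT = 17.77, so W_min = Q_C/COP = Q_C·ΔT/T_C.
W_min = 1130000 × 15.70/278.95 = 63600 kJ = 60280 Btu.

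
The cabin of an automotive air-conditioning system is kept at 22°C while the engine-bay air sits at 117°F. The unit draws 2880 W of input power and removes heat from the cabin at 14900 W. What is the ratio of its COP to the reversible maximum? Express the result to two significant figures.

0.44

COP_actual = Q̇_C/Ẇ = 14900/2880 = 5.174.
In absolute terms T_C = 295.15 K and T_H = 320.37 K, so ΔT = 25.22 K.
COP_Carnot = T_C/ΔT = 295.15/25.22 = 11.70.
η_II = COP_actual/COP_Carnot = 5.174/11.70 = 0.4421.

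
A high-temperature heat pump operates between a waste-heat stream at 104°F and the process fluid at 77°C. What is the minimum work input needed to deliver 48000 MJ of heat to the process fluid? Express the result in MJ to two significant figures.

In absolute terms T_C = 313.15 K and T_H = 350.15 K, so ΔT = 37.00 K.
The reversible limit is COP_HP = T_H/ΔT = 9.464, so W_min = Q_H/COP = Q_H·ΔT/T_H.
W_min = 48000 × 37.00/350.15 = 5072 MJ.

5100 MJ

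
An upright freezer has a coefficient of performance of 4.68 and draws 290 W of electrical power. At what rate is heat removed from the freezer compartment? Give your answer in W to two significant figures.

Q̇_C = COP × Ẇ = 4.68 × 290.0 = 1357 W.

1400 W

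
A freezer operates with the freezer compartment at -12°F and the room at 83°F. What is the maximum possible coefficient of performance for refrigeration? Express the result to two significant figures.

4.7

In absolute terms T_C = 248.71 K and T_H = 301.48 K, so ΔT = 52.78 K.
For a reversible cycle, COP_Carnot = T_C/ΔT = 248.71/52.78 = 4.712.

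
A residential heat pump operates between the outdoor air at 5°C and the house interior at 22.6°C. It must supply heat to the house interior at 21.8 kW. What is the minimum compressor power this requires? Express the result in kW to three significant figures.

In absolute terms T_C = 278.15 K and T_H = 295.75 K, so ΔT = 17.60 K.
COP_Carnot = T_H/ΔT = 295.75/17.60 = 16.80.
Ẇ_min = Q̇/COP_Carnot = 21.80/16.80 = 1.297 kW.

1.30 kW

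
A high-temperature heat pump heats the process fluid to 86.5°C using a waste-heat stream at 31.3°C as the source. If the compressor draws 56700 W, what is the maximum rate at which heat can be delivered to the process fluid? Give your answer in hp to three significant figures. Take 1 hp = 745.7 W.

495 hp

In absolute terms T_C = 304.45 K and T_H = 359.65 K, so ΔT = 55.20 K.
COP_Carnot = T_H/ΔT = 359.65/55.20 = 6.515.
Q̇_max = COP_Carnot × Ẇ = 6.515 × 56700 W = 369400 W = 495.4 hp.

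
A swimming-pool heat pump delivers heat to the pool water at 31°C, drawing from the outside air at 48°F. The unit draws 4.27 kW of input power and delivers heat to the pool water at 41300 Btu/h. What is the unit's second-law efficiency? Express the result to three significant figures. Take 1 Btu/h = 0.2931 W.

Converting, Q̇_H = 41300 Btu/h = 12.11 kW, so COP_actual = Q̇_H/Ẇ = 12.11/4.270 = 2.835.
In absolute terms T_C = 282.04 K and T_H = 304.15 K, so ΔT = 22.11 K.
COP_Carnot = T_H/ΔT = 304.15/22.11 = 13.76.
η_II = COP_actual/COP_Carnot = 2.835/13.76 = 0.2061.

0.206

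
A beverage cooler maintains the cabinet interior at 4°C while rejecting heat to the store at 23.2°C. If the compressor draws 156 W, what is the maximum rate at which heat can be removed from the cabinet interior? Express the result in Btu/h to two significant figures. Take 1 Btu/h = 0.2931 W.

7700 Btu/h

In absolute terms T_C = 277.15 K and T_H = 296.35 K, so ΔT = 19.20 K.
COP_Carnot = T_C/ΔT = 277.15/19.20 = 14.43.
Q̇_max = COP_Carnot × Ẇ = 14.43 × 156.0 W = 2252 W = 7683 Btu/h.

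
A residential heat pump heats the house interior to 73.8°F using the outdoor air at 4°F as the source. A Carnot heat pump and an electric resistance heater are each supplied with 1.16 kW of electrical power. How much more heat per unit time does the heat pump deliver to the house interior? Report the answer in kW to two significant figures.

7.7 kW

In absolute terms T_C = 257.59 K and T_H = 296.37 K, so ΔT = 38.78 K.
COP_Carnot = T_H/ΔT = 296.37/38.78 = 7.643.
The heat pump delivers Q̇_H = COP × Ẇ = 8.866 kW; the resistance heater delivers Ẇ = 1.160 kW.
Extra = (COP − 1)·Ẇ = 7.706 kW.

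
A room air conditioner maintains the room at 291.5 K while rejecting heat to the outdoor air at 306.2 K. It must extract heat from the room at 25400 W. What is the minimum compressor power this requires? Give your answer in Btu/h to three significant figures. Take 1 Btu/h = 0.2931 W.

The reservoir spacing is ΔT = 306.2 − 291.5 = 14.70 K.
COP_Carnot = T_C/ΔT = 291.50/14.70 = 19.83.
Ẇ_min = Q̇/COP_Carnot = 25400/19.83 = 1281 W = 4370 Btu/h.

4370 Btu/h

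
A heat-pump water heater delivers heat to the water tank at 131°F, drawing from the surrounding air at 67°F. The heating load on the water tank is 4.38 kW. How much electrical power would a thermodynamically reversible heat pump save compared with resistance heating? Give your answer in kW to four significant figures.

3.905 kW

In absolute terms T_C = 292.59 K and T_H = 328.15 K, so ΔT = 35.56 K.
COP_Carnot = T_H/ΔT = 328.15/35.56 = 9.229.
Resistance heating needs Ẇ_res = Q̇_H = 4.380 kW; the reversible heat pump needs only Ẇ_hp = Q̇_H/COP = 0.4746 kW.
Saving = 4.380 − 0.4746 = 3.905 kW.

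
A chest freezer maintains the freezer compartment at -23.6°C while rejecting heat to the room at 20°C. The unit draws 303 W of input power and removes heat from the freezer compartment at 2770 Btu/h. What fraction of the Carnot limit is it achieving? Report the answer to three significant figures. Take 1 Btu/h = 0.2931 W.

0.468

Converting, Q̇_C = 2770 Btu/h = 811.9 W, so COP_actual = Q̇_C/Ẇ = 811.9/303.0 = 2.679.
In absolute terms T_C = 249.55 K and T_H = 293.15 K, so ΔT = 43.60 K.
COP_Carnot = T_C/ΔT = 249.55/43.60 = 5.724.
η_II = COP_actual/COP_Carnot = 2.679/5.724 = 0.4681.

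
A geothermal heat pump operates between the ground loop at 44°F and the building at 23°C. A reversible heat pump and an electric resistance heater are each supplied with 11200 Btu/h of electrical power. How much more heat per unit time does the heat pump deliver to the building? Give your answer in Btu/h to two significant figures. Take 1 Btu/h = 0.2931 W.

190000 Btu/h

In absolute terms T_C = 279.82 K and T_H = 296.15 K, so ΔT = 16.33 K.
COP_Carnot = T_H/ΔT = 296.15/16.33 = 18.13.
The heat pump delivers Q̇_H = COP × Ẇ = 203100 Btu/h; the resistance heater delivers Ẇ = 11200 Btu/h.
Extra = (COP − 1)·Ẇ = 191900 Btu/h.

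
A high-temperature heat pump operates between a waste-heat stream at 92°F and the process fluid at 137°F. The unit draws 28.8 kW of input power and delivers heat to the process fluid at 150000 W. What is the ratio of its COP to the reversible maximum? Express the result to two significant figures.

0.39

Converting, Q̇_H = 150000 W = 150.0 kW, so COP_actual = Q̇_H/Ẇ = 150.0/28.80 = 5.208.
In absolute terms T_C = 306.48 K and T_H = 331.48 K, so ΔT = 25.00 K.
COP_Carnot = T_H/ΔT = 331.48/25.00 = 13.26.
η_II = COP_actual/COP_Carnot = 5.208/13.26 = 0.3928.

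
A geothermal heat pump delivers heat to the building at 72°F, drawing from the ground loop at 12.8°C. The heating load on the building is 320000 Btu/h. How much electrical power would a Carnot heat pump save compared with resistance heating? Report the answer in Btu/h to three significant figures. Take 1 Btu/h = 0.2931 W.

310000 Btu/h

In absolute terms T_C = 285.95 K and T_H = 295.37 K, so ΔT = 9.422 K.
COP_Carnot = T_H/ΔT = 295.37/9.422 = 31.35.
Resistance heating needs Ẇ_res = Q̇_H = 320000 Btu/h; the reversible heat pump needs only Ẇ_hp = Q̇_H/COP = 10210 Btu/h.
Saving = 320000 − 10210 = 309800 Btu/h.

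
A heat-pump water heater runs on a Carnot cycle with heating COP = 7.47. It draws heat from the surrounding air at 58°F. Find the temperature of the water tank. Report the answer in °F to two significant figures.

COP_HP = T_H/(T_H − T_C) rearranges to T_H = COP·T_C/(COP − 1).
With T_C = 287.59 K, T_H = 7.47 × 287.59/6.470 = 332.04 K.
Converting, 332.04 K = 138.01°F.

140 °F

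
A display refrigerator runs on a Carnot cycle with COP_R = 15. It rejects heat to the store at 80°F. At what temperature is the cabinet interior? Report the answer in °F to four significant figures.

For a Carnot refrigerator COP_R = T_C/(T_H − T_C), so T_C = COP·T_H/(1 + COP).
With T_H = 299.82 K, T_C = 15 × 299.82/16.00 = 281.08 K.
Converting, 281.08 K = 46.27°F.

46.27 °F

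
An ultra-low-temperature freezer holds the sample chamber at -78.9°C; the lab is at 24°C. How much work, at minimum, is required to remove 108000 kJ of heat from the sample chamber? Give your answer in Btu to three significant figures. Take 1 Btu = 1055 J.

In absolute terms T_C = 194.25 K and T_H = 297.15 K, so ΔT = 102.9 K.
The reversible limit is COP_R = T_C/ΔT = 1.888, so W_min = Q_C/COP = Q_C·ΔT/T_C.
W_min = 108000 × 102.9/194.25 = 57210 kJ = 54230 Btu.

54200 Btu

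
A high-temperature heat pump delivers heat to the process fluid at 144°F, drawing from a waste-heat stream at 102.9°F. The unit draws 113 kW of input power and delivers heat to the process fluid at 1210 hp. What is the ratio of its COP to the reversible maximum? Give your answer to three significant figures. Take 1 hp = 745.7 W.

0.544

Converting, Q̇_H = 1210 hp = 902.3 kW, so COP_actual = Q̇_H/Ẇ = 902.3/113.0 = 7.985.
In absolute terms T_C = 312.54 K and T_H = 335.37 K, so ΔT = 22.83 K.
COP_Carnot = T_H/ΔT = 335.37/22.83 = 14.69.
η_II = COP_actual/COP_Carnot = 7.985/14.69 = 0.5436.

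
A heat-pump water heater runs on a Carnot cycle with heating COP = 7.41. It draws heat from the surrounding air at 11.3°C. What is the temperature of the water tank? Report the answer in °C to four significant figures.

55.68 °C

COP_HP = T_H/(T_H − T_C) rearranges to T_H = COP·T_C/(COP − 1).
With T_C = 284.45 K, T_H = 7.41 × 284.45/6.410 = 328.83 K.
Converting, 328.83 K = 55.68°C.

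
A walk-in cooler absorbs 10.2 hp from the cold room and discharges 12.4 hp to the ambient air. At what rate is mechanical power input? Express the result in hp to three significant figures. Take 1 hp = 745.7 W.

For a cyclic device the first law requires Q̇_H = Q̇_C + Ẇ.
Ẇ = Q̇_H − Q̇_C = 2.200 hp.

2.20 hp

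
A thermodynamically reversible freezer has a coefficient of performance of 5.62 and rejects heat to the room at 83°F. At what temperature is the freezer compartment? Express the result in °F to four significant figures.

For a Carnot refrigerator COP_R = T_C/(T_H − T_C), so T_C = COP·T_H/(1 + COP).
With T_H = 301.48 K, T_C = 5.62 × 301.48/6.620 = 255.94 K.
Converting, 255.94 K = 1.03°F.

1.026 °F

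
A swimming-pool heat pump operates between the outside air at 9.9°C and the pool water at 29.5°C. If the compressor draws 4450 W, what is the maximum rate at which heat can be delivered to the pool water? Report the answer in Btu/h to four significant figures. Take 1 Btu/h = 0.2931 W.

234400 Btu/h

In absolute terms T_C = 283.05 K and T_H = 302.65 K, so ΔT = 19.60 K.
COP_Carnot = T_H/ΔT = 302.65/19.60 = 15.44.
Q̇_max = COP_Carnot × Ẇ = 15.44 × 4450 W = 68710 W = 234400 Btu/h.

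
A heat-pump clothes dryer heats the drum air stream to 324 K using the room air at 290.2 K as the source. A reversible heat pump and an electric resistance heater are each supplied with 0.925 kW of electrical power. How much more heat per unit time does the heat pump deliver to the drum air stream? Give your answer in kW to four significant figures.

7.942 kW

The reservoir spacing is ΔT = 324 − 290.2 = 33.80 K.
COP_Carnot = T_H/ΔT = 324.00/33.80 = 9.586.
The heat pump delivers Q̇_H = COP × Ẇ = 8.867 kW; the resistance heater delivers Ẇ = 0.9250 kW.
Extra = (COP − 1)·Ẇ = 7.942 kW.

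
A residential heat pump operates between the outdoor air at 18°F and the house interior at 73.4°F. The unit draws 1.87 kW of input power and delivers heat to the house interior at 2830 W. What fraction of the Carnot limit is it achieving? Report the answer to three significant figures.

Converting, Q̇_H = 2830 W = 2.830 kW, so COP_actual = Q̇_H/Ẇ = 2.830/1.870 = 1.513.
In absolute terms T_C = 265.37 K and T_H = 296.15 K, so ΔT = 30.78 K.
COP_Carnot = T_H/ΔT = 296.15/30.78 = 9.622.
η_II = COP_actual/COP_Carnot = 1.513/9.622 = 0.1573.

0.157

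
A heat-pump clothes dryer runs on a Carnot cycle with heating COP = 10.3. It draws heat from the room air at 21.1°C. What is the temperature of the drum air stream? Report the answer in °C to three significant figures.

COP_HP = T_H/(T_H − T_C) rearranges to T_H = COP·T_C/(COP − 1).
With T_C = 294.25 K, T_H = 10.3 × 294.25/9.300 = 325.89 K.
Converting, 325.89 K = 52.74°C.

52.7 °C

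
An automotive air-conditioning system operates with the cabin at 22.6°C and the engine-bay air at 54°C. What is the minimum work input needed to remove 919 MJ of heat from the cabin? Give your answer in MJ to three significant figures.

97.6 MJ

In absolute terms T_C = 295.75 K and T_H = 327.15 K, so ΔT = 31.40 K.
The reversible limit is COP_R = T_C/ΔT = 9.419, so W_min = Q_C/COP = Q_C·ΔT/T_C.
W_min = 919.0 × 31.40/295.75 = 97.57 MJ.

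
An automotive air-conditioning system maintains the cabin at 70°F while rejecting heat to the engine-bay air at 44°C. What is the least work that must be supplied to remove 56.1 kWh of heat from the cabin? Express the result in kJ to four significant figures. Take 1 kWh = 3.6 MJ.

In absolute terms T_C = 294.26 K and T_H = 317.15 K, so ΔT = 22.89 K.
The reversible limit is COP_R = T_C/ΔT = 12.86, so W_min = Q_C/COP = Q_C·ΔT/T_C.
W_min = 56.10 × 22.89/294.26 = 4.364 kWh = 15710 kJ.

15710 kJ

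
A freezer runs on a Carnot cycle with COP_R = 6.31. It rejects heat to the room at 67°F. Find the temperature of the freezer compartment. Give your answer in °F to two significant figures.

-5.0 °F

For a Carnot refrigerator COP_R = T_C/(T_H − T_C), so T_C = COP·T_H/(1 + COP).
With T_H = 292.59 K, T_C = 6.31 × 292.59/7.310 = 252.57 K.
Converting, 252.57 K = -5.05°F.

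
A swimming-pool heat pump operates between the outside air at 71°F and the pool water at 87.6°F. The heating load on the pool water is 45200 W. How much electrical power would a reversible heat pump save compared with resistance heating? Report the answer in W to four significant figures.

In absolute terms T_C = 294.82 K and T_H = 304.04 K, so ΔT = 9.222 K.
COP_Carnot = T_H/ΔT = 304.04/9.222 = 32.97.
Resistance heating needs Ẇ_res = Q̇_H = 45200 W; the reversible heat pump needs only Ẇ_hp = Q̇_H/COP = 1371 W.
Saving = 45200 − 1371 = 43830 W.

43830 W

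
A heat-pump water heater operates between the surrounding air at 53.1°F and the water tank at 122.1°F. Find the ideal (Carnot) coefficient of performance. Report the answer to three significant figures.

8.43

In absolute terms T_C = 284.87 K and T_H = 323.21 K, so ΔT = 38.33 K.
For a reversible cycle, COP_Carnot = T_H/ΔT = 323.21/38.33 = 8.431.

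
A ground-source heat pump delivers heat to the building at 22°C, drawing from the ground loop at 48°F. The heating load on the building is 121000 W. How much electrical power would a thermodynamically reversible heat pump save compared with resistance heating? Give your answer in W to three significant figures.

In absolute terms T_C = 282.04 K and T_H = 295.15 K, so ΔT = 13.11 K.
COP_Carnot = T_H/ΔT = 295.15/13.11 = 22.51.
Resistance heating needs Ẇ_res = Q̇_H = 121000 W; the reversible heat pump needs only Ẇ_hp = Q̇_H/COP = 5375 W.
Saving = 121000 − 5375 = 115600 W.

116000 W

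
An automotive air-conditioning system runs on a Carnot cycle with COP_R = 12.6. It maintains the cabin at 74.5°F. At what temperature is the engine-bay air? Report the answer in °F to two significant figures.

120 °F

COP_R = T_C/(T_H − T_C) gives T_H − T_C = T_C/COP.
With T_C = 296.76 K, T_H = 296.76 × (1 + 1/12.6) = 320.31 K.
Converting, 320.31 K = 116.89°F.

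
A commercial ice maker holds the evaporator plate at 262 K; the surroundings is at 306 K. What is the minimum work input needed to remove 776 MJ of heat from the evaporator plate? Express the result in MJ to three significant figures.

The reservoir spacing is ΔT = 306 − 262 = 44.00 K.
The reversible limit is COP_R = T_C/ΔT = 5.955, so W_min = Q_C/COP = Q_C·ΔT/T_C.
W_min = 776.0 × 44.00/262.00 = 130.3 MJ.

130 MJ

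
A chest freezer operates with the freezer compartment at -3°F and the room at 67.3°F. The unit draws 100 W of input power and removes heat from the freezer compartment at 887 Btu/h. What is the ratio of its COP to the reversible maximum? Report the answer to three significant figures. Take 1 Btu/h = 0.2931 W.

Converting, Q̇_C = 887.0 Btu/h = 260.0 W, so COP_actual = Q̇_C/Ẇ = 260.0/100.0 = 2.600.
In absolute terms T_C = 253.71 K and T_H = 292.76 K, so ΔT = 39.06 K.
COP_Carnot = T_C/ΔT = 253.71/39.06 = 6.496.
η_II = COP_actual/COP_Carnot = 2.600/6.496 = 0.4002.

0.400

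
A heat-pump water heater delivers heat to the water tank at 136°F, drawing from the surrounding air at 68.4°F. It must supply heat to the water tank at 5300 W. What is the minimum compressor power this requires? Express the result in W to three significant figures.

601 W

In absolute terms T_C = 293.37 K and T_H = 330.93 K, so ΔT = 37.56 K.
COP_Carnot = T_H/ΔT = 330.93/37.56 = 8.812.
Ẇ_min = Q̇/COP_Carnot = 5300/8.812 = 601.5 W.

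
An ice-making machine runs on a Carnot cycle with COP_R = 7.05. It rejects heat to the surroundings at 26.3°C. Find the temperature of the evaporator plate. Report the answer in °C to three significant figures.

For a Carnot refrigerator COP_R = T_C/(T_H − T_C), so T_C = COP·T_H/(1 + COP).
With T_H = 299.45 K, T_C = 7.05 × 299.45/8.050 = 262.25 K.
Converting, 262.25 K = -10.90°C.

-10.9 °C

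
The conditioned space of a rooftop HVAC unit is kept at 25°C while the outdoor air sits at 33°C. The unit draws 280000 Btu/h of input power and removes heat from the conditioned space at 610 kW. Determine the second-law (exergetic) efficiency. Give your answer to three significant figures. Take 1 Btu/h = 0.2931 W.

Converting, Q̇_C = 610.0 kW = 2081000 Btu/h, so COP_actual = Q̇_C/Ẇ = 2081000/280000 = 7.433.
In absolute terms T_C = 298.15 K and T_H = 306.15 K, so ΔT = 8.000 K.
COP_Carnot = T_C/ΔT = 298.15/8.000 = 37.27.
η_II = COP_actual/COP_Carnot = 7.433/37.27 = 0.1994.

0.199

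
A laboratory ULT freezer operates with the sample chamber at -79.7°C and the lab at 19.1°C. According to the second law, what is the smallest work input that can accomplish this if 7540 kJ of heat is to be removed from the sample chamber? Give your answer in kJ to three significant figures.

3850 kJ

In absolute terms T_C = 193.45 K and T_H = 292.25 K, so ΔT = 98.80 K.
The reversible limit is COP_R = T_C/ΔT = 1.958, so W_min = Q_C/COP = Q_C·ΔT/T_C.
W_min = 7540 × 98.80/193.45 = 3851 kJ.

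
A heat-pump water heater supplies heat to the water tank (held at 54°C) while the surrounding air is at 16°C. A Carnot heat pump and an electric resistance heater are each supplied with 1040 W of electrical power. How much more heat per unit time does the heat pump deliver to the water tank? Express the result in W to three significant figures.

7910 W

In absolute terms T_C = 289.15 K and T_H = 327.15 K, so ΔT = 38.00 K.
COP_Carnot = T_H/ΔT = 327.15/38.00 = 8.609.
The heat pump delivers Q̇_H = COP × Ẇ = 8954 W; the resistance heater delivers Ẇ = 1040 W.
Extra = (COP − 1)·Ẇ = 7914 W.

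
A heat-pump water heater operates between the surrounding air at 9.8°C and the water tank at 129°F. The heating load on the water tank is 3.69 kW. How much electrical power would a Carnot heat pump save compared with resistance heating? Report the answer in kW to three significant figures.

3.19 kW

In absolute terms T_C = 282.95 K and T_H = 327.04 K, so ΔT = 44.09 K.
COP_Carnot = T_H/ΔT = 327.04/44.09 = 7.418.
Resistance heating needs Ẇ_res = Q̇_H = 3.690 kW; the reversible heat pump needs only Ẇ_hp = Q̇_H/COP = 0.4975 kW.
Saving = 3.690 − 0.4975 = 3.193 kW.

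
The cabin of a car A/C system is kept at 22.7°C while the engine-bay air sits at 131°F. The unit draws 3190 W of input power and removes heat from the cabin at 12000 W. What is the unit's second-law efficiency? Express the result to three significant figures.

0.411

COP_actual = Q̇_C/Ẇ = 12000/3190 = 3.762.
In absolute terms T_C = 295.85 K and T_H = 328.15 K, so ΔT = 32.30 K.
COP_Carnot = T_C/ΔT = 295.85/32.30 = 9.159.
η_II = COP_actual/COP_Carnot = 3.762/9.159 = 0.4107.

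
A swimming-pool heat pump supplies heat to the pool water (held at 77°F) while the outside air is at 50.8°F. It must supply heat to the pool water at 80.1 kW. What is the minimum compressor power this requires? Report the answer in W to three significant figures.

3910 W

In absolute terms T_C = 283.59 K and T_H = 298.15 K, so ΔT = 14.56 K.
COP_Carnot = T_H/ΔT = 298.15/14.56 = 20.48.
Ẇ_min = Q̇/COP_Carnot = 80.10/20.48 = 3.910 kW = 3910 W.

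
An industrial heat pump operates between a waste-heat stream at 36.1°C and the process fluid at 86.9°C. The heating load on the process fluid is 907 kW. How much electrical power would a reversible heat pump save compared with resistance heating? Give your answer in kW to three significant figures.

In absolute terms T_C = 309.25 K and T_H = 360.05 K, so ΔT = 50.80 K.
COP_Carnot = T_H/ΔT = 360.05/50.80 = 7.088.
Resistance heating needs Ẇ_res = Q̇_H = 907.0 kW; the reversible heat pump needs only Ẇ_hp = Q̇_H/COP = 128.0 kW.
Saving = 907.0 − 128.0 = 779.0 kW.

779 kW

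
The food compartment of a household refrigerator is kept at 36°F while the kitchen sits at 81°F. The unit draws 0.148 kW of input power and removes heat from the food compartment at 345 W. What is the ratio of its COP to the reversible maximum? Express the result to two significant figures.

Converting, Q̇_C = 345.0 W = 0.3450 kW, so COP_actual = Q̇_C/Ẇ = 0.3450/0.1480 = 2.331.
In absolute terms T_C = 275.37 K and T_H = 300.37 K, so ΔT = 25.00 K.
COP_Carnot = T_C/ΔT = 275.37/25.00 = 11.01.
η_II = COP_actual/COP_Carnot = 2.331/11.01 = 0.2116.

0.21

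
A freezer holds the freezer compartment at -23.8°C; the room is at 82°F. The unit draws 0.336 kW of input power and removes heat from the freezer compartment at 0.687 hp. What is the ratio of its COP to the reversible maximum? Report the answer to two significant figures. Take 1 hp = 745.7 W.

Converting, Q̇_C = 0.6870 hp = 0.5123 kW, so COP_actual = Q̇_C/Ẇ = 0.5123/0.3360 = 1.525.
In absolute terms T_C = 249.35 K and T_H = 300.93 K, so ΔT = 51.58 K.
COP_Carnot = T_C/ΔT = 249.35/51.58 = 4.834.
η_II = COP_actual/COP_Carnot = 1.525/4.834 = 0.3154.

0.32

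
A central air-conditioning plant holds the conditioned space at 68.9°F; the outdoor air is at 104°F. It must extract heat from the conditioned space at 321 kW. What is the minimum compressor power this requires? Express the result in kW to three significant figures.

In absolute terms T_C = 293.65 K and T_H = 313.15 K, so ΔT = 19.50 K.
COP_Carnot = T_C/ΔT = 293.65/19.50 = 15.06.
Ẇ_min = Q̇/COP_Carnot = 321.0/15.06 = 21.32 kW.

21.3 kW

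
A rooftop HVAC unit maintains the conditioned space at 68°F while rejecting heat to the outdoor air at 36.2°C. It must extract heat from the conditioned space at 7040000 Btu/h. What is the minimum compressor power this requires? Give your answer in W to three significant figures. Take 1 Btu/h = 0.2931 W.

In absolute terms T_C = 293.15 K and T_H = 309.35 K, so ΔT = 16.20 K.
COP_Carnot = T_C/ΔT = 293.15/16.20 = 18.10.
Ẇ_min = Q̇/COP_Carnot = 7040000/18.10 = 389000 Btu/h = 114000 W.

114000 W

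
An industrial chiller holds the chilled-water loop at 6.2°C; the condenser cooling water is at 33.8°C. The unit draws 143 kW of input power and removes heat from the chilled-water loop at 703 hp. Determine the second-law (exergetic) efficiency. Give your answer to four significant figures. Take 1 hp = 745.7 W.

0.3622

Converting, Q̇_C = 703.0 hp = 524.2 kW, so COP_actual = Q̇_C/Ẇ = 524.2/143.0 = 3.666.
In absolute terms T_C = 279.35 K and T_H = 306.95 K, so ΔT = 27.60 K.
COP_Carnot = T_C/ΔT = 279.35/27.60 = 10.12.
η_II = COP_actual/COP_Carnot = 3.666/10.12 = 0.3622.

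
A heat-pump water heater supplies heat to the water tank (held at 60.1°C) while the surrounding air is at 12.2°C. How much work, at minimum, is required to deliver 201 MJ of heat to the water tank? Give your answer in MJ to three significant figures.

28.9 MJ

In absolute terms T_C = 285.35 K and T_H = 333.25 K, so ΔT = 47.90 K.
The reversible limit is COP_HP = T_H/ΔT = 6.957, so W_min = Q_H/COP = Q_H·ΔT/T_H.
W_min = 201.0 × 47.90/333.25 = 28.89 MJ.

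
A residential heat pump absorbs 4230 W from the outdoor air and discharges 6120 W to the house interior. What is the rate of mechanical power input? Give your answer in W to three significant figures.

For a cyclic device the first law requires Q̇_H = Q̇_C + Ẇ.
Ẇ = Q̇_H − Q̇_C = 1890 W.

1890 W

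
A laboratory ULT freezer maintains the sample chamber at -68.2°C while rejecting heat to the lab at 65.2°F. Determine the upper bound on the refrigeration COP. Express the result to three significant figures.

In absolute terms T_C = 204.95 K and T_H = 291.59 K, so ΔT = 86.64 K.
For a reversible cycle, COP_Carnot = T_C/ΔT = 204.95/86.64 = 2.365.

2.37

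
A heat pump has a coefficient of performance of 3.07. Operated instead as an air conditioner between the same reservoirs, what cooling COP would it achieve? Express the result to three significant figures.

Since Q_H = Q_C + W for any cycle, COP_R = Q_C/W = Q_H/W − 1.
COP_R = 3.07 − 1 = 2.07.

2.07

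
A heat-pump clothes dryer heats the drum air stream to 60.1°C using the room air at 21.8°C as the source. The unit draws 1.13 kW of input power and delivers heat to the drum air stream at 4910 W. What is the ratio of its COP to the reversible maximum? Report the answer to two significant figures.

0.50

Converting, Q̇_H = 4910 W = 4.910 kW, so COP_actual = Q̇_H/Ẇ = 4.910/1.130 = 4.345.
In absolute terms T_C = 294.95 K and T_H = 333.25 K, so ΔT = 38.30 K.
COP_Carnot = T_H/ΔT = 333.25/38.30 = 8.701.
η_II = COP_actual/COP_Carnot = 4.345/8.701 = 0.4994.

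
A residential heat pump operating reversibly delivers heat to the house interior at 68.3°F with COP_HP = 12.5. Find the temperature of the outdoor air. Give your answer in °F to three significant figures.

COP_HP = T_H/(T_H − T_C) gives T_H − T_C = T_H/COP.
With T_H = 293.32 K, T_C = 293.32 × (1 − 1/12.5) = 269.85 K.
Converting, 269.85 K = 26.06°F.

26.1 °F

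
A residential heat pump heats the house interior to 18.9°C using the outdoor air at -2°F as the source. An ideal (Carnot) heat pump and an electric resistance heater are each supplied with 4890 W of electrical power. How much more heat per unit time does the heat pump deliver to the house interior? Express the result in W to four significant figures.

32900 W

In absolute terms T_C = 254.26 K and T_H = 292.05 K, so ΔT = 37.79 K.
COP_Carnot = T_H/ΔT = 292.05/37.79 = 7.728.
The heat pump delivers Q̇_H = COP × Ẇ = 37790 W; the resistance heater delivers Ẇ = 4890 W.
Extra = (COP − 1)·Ẇ = 32900 W.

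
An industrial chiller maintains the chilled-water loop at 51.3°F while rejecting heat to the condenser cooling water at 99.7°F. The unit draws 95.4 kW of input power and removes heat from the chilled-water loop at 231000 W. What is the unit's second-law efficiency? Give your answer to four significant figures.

0.2294

Converting, Q̇_C = 231000 W = 231.0 kW, so COP_actual = Q̇_C/Ẇ = 231.0/95.40 = 2.421.
In absolute terms T_C = 283.87 K and T_H = 310.76 K, so ΔT = 26.89 K.
COP_Carnot = T_C/ΔT = 283.87/26.89 = 10.56.
η_II = COP_actual/COP_Carnot = 2.421/10.56 = 0.2294.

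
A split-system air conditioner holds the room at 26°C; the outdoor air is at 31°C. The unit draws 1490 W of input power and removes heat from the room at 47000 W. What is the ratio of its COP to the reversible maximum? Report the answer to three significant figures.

0.527

COP_actual = Q̇_C/Ẇ = 47000/1490 = 31.54.
In absolute terms T_C = 299.15 K and T_H = 304.15 K, so ΔT = 5.000 K.
COP_Carnot = T_C/ΔT = 299.15/5.000 = 59.83.
η_II = COP_actual/COP_Carnot = 31.54/59.83 = 0.5272.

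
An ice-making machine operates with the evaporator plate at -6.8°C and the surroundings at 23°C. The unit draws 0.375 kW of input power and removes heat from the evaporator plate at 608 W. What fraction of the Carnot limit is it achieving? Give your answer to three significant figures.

0.181

Converting, Q̇_C = 608.0 W = 0.6080 kW, so COP_actual = Q̇_C/Ẇ = 0.6080/0.3750 = 1.621.
In absolute terms T_C = 266.35 K and T_H = 296.15 K, so ΔT = 29.80 K.
COP_Carnot = T_C/ΔT = 266.35/29.80 = 8.938.
η_II = COP_actual/COP_Carnot = 1.621/8.938 = 0.1814.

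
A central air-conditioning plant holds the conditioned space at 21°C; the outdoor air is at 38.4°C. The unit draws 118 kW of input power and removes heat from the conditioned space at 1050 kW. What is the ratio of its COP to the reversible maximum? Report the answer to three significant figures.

0.526

COP_actual = Q̇_C/Ẇ = 1050/118.0 = 8.898.
In absolute terms T_C = 294.15 K and T_H = 311.55 K, so ΔT = 17.40 K.
COP_Carnot = T_C/ΔT = 294.15/17.40 = 16.91.
η_II = COP_actual/COP_Carnot = 8.898/16.91 = 0.5264.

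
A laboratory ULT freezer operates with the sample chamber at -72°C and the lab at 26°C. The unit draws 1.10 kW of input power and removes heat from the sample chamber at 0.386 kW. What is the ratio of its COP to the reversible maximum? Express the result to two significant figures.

0.17

COP_actual = Q̇_C/Ẇ = 0.3860/1.100 = 0.3509.
In absolute terms T_C = 201.15 K and T_H = 299.15 K, so ΔT = 98.00 K.
COP_Carnot = T_C/ΔT = 201.15/98.00 = 2.053.
η_II = COP_actual/COP_Carnot = 0.3509/2.053 = 0.1710.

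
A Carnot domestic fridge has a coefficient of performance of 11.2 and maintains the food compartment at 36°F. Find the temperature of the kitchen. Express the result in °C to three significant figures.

COP_R = T_C/(T_H − T_C) gives T_H − T_C = T_C/COP.
With T_C = 275.37 K, T_H = 275.37 × (1 + 1/11.2) = 299.96 K.
Converting, 299.96 K = 26.81°C.

26.8 °C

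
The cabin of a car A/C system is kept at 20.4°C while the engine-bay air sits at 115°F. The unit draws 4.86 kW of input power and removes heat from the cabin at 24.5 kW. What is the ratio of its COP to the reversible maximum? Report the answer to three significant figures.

COP_actual = Q̇_C/Ẇ = 24.50/4.860 = 5.041.
In absolute terms T_C = 293.55 K and T_H = 319.26 K, so ΔT = 25.71 K.
COP_Carnot = T_C/ΔT = 293.55/25.71 = 11.42.
η_II = COP_actual/COP_Carnot = 5.041/11.42 = 0.4415.

0.442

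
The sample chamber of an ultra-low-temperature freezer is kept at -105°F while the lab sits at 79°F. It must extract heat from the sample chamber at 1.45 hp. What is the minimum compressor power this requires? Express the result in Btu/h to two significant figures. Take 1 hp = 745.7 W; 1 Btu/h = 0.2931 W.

In absolute terms T_C = 197.04 K and T_H = 299.26 K, so ΔT = 102.2 K.
COP_Carnot = T_C/ΔT = 197.04/102.2 = 1.928.
Ẇ_min = Q̇/COP_Carnot = 1.450/1.928 = 0.7522 hp = 1914 Btu/h.

1900 Btu/h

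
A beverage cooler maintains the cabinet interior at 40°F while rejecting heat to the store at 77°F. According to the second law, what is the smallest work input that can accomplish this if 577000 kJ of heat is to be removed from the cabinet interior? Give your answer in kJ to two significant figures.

In absolute terms T_C = 277.59 K and T_H = 298.15 K, so ΔT = 20.56 K.
The reversible limit is COP_R = T_C/ΔT = 13.50, so W_min = Q_C/COP = Q_C·ΔT/T_C.
W_min = 577000 × 20.56/277.59 = 42730 kJ.

43000 kJ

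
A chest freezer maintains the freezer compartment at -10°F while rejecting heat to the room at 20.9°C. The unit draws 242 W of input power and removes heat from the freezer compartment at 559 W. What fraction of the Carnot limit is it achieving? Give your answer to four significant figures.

COP_actual = Q̇_C/Ẇ = 559.0/242.0 = 2.310.
In absolute terms T_C = 249.82 K and T_H = 294.05 K, so ΔT = 44.23 K.
COP_Carnot = T_C/ΔT = 249.82/44.23 = 5.648.
η_II = COP_actual/COP_Carnot = 2.310/5.648 = 0.4090.

0.4090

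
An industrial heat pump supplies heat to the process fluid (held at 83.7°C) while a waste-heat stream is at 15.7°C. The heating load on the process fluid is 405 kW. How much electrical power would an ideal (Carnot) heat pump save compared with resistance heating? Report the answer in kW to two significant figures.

In absolute terms T_C = 288.85 K and T_H = 356.85 K, so ΔT = 68.00 K.
COP_Carnot = T_H/ΔT = 356.85/68.00 = 5.248.
Resistance heating needs Ẇ_res = Q̇_H = 405.0 kW; the reversible heat pump needs only Ẇ_hp = Q̇_H/COP = 77.18 kW.
Saving = 405.0 − 77.18 = 327.8 kW.

330 kW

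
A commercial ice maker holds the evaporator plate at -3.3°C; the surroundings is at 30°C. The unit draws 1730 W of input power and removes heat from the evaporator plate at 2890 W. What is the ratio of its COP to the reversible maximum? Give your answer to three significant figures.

COP_actual = Q̇_C/Ẇ = 2890/1730 = 1.671.
In absolute terms T_C = 269.85 K and T_H = 303.15 K, so ΔT = 33.30 K.
COP_Carnot = T_C/ΔT = 269.85/33.30 = 8.104.
η_II = COP_actual/COP_Carnot = 1.671/8.104 = 0.2061.

0.206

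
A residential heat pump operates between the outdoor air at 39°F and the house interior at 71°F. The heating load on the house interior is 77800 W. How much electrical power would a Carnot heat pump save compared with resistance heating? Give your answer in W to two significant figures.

73000 W

In absolute terms T_C = 277.04 K and T_H = 294.82 K, so ΔT = 17.78 K.
COP_Carnot = T_H/ΔT = 294.82/17.78 = 16.58.
Resistance heating needs Ẇ_res = Q̇_H = 77800 W; the reversible heat pump needs only Ẇ_hp = Q̇_H/COP = 4691 W.
Saving = 77800 − 4691 = 73110 W.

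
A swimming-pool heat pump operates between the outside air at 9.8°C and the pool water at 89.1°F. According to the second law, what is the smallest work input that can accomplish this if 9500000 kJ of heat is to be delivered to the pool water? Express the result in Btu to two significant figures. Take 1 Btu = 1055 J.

650000 Btu

In absolute terms T_C = 282.95 K and T_H = 304.87 K, so ΔT = 21.92 K.
The reversible limit is COP_HP = T_H/ΔT = 13.91, so W_min = Q_H/COP = Q_H·ΔT/T_H.
W_min = 9500000 × 21.92/304.87 = 683100 kJ = 647500 Btu.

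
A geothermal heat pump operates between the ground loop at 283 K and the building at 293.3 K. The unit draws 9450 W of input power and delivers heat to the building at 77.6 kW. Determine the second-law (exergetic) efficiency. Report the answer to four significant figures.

Converting, Q̇_H = 77.60 kW = 77600 W, so COP_actual = Q̇_H/Ẇ = 77600/9450 = 8.212.
The reservoir spacing is ΔT = 293.3 − 283 = 10.30 K.
COP_Carnot = T_H/ΔT = 293.30/10.30 = 28.48.
η_II = COP_actual/COP_Carnot = 8.212/28.48 = 0.2884.

0.2884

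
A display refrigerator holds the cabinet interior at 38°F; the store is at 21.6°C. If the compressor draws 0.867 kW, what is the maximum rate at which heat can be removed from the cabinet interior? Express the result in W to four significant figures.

In absolute terms T_C = 276.48 K and T_H = 294.75 K, so ΔT = 18.27 K.
COP_Carnot = T_C/ΔT = 276.48/18.27 = 15.14.
Q̇_max = COP_Carnot × Ẇ = 15.14 × 0.8670 kW = 13.12 kW = 13120 W.

13120 W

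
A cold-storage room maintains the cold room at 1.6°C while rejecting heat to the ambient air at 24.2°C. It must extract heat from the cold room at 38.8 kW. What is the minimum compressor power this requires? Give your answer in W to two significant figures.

In absolute terms T_C = 274.75 K and T_H = 297.35 K, so ΔT = 22.60 K.
COP_Carnot = T_C/ΔT = 274.75/22.60 = 12.16.
Ẇ_min = Q̇/COP_Carnot = 38.80/12.16 = 3.192 kW = 3192 W.

3200 W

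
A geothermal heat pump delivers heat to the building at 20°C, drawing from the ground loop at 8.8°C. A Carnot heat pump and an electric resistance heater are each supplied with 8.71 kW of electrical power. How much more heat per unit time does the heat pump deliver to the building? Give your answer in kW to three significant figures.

219 kW

In absolute terms T_C = 281.95 K and T_H = 293.15 K, so ΔT = 11.20 K.
COP_Carnot = T_H/ΔT = 293.15/11.20 = 26.17.
The heat pump delivers Q̇_H = COP × Ẇ = 228.0 kW; the resistance heater delivers Ẇ = 8.710 kW.
Extra = (COP − 1)·Ẇ = 219.3 kW.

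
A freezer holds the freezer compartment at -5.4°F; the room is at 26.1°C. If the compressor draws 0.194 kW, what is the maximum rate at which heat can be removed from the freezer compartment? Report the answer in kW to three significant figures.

In absolute terms T_C = 252.37 K and T_H = 299.25 K, so ΔT = 46.88 K.
COP_Carnot = T_C/ΔT = 252.37/46.88 = 5.384.
Q̇_max = COP_Carnot × Ẇ = 5.384 × 0.1940 kW = 1.044 kW.

1.04 kW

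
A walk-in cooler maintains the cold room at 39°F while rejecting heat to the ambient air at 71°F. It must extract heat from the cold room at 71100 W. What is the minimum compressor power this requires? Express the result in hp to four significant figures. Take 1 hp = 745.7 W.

In absolute terms T_C = 277.04 K and T_H = 294.82 K, so ΔT = 17.78 K.
COP_Carnot = T_C/ΔT = 277.04/17.78 = 15.58.
Ẇ_min = Q̇/COP_Carnot = 71100/15.58 = 4563 W = 6.118 hp.

6.118 hp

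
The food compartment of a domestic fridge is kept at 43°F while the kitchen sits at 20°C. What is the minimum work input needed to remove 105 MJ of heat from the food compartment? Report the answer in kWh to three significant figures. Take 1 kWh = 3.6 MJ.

1.45 kWh

In absolute terms T_C = 279.26 K and T_H = 293.15 K, so ΔT = 13.89 K.
The reversible limit is COP_R = T_C/ΔT = 20.11, so W_min = Q_C/COP = Q_C·ΔT/T_C.
W_min = 105.0 × 13.89/279.26 = 5.222 MJ = 1.451 kWh.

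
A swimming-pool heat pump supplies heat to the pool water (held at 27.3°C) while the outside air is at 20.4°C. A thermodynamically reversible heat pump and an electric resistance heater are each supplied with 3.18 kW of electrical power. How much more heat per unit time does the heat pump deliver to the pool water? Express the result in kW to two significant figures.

140 kW

In absolute terms T_C = 293.55 K and T_H = 300.45 K, so ΔT = 6.900 K.
COP_Carnot = T_H/ΔT = 300.45/6.900 = 43.54.
The heat pump delivers Q̇_H = COP × Ẇ = 138.5 kW; the resistance heater delivers Ẇ = 3.180 kW.
Extra = (COP − 1)·Ẇ = 135.3 kW.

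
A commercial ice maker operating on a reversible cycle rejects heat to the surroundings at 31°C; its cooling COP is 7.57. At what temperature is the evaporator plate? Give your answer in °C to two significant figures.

For a Carnot refrigerator COP_R = T_C/(T_H − T_C), so T_C = COP·T_H/(1 + COP).
With T_H = 304.15 K, T_C = 7.57 × 304.15/8.570 = 268.66 K.
Converting, 268.66 K = -4.49°C.

-4.5 °C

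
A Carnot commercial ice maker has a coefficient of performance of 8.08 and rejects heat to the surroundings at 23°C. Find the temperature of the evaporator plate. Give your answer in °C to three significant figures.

-9.62 °C

For a Carnot refrigerator COP_R = T_C/(T_H − T_C), so T_C = COP·T_H/(1 + COP).
With T_H = 296.15 K, T_C = 8.08 × 296.15/9.080 = 263.53 K.
Converting, 263.53 K = -9.62°C.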